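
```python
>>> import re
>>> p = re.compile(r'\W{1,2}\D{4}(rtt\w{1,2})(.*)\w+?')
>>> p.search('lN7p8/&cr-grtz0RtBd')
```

None

The pattern matches 1 to 2 of a non-word character, then exactly 4 of a non-digit; then the literal 'rtt', then 1 to 2 of a word character (captured); then zero or more of any character (captured); then one or more of a word character (lazy).
`search` walks the string left to right and returns the first match it finds.
Here the pattern never matches, so the call returns None.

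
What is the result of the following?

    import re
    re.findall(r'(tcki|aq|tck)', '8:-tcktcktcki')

['tck', 'tck', 'tcki']

The regex engine tests alternatives in the order written; an earlier branch that matches wins even if a later one would match more.
Matches: at [3:6] match 'tck', group 1 = 'tck'; at [6:9] match 'tck', group 1 = 'tck'; at [9:13] match 'tcki', group 1 = 'tcki'.
Because there's exactly one group, `findall` drops the full match and keeps group 1 from each hit.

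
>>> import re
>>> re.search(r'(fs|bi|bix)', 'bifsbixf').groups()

`search` walks the string left to right and returns the first match it finds.
The match spans [0:2] → 'bi'.
Captured: group 1 = 'bi'.

('bi',)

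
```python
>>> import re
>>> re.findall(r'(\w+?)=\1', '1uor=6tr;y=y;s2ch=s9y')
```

['y']

A backreference is literal: `\1` must see the identical characters the first group matched.
Because there's exactly one group, `findall` drops the full match and keeps group 1 from the one hit.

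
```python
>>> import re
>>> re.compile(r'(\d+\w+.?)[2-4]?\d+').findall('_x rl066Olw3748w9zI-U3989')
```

['066Olw3748w', '398']

The pattern matches one or more of a digit, then one or more of a word character, then optionally any character (captured); then optionally a character in [2-4], then one or more of a digit.
Matches: at [5:17] match '066Olw3748w9', group 1 = '066Olw3748w'; at [21:25] match '3989', group 1 = '398'.
Because there's exactly one group, `findall` drops the full match and keeps group 1 from each hit.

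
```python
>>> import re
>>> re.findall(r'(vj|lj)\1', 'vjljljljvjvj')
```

`\1` is not a pattern — it's the concrete string captured by group 1, re-applied verbatim.
Walking the string: at [2:6] match 'ljlj', group 1 = 'lj'; at [8:12] match 'vjvj', group 1 = 'vj'.
One capturing group, so `findall` returns just the captured substring from each match — 2 in all.

['lj', 'vj']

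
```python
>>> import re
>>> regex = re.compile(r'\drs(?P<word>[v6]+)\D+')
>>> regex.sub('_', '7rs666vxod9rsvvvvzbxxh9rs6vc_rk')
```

'___'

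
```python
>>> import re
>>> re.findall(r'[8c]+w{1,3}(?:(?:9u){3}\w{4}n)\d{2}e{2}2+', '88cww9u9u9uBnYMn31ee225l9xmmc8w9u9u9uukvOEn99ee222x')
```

The pattern matches one or more of one of [8c], then 1 to 3 of a literal 'w'; then the literal '9u' repeated 3 times, then exactly 4 of a word character, then a literal 'n' (non-capturing group); then exactly 2 of a digit, then exactly 2 of the literal 'e', then one or more of the literal '2'.
With no groups in the pattern, `findall` gives back each whole match — 1 here.

['88cww9u9u9uBnYMn31ee22']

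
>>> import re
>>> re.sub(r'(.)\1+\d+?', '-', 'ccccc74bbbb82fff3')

'-4-2-'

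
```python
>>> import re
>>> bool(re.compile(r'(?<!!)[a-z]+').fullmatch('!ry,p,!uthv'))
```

False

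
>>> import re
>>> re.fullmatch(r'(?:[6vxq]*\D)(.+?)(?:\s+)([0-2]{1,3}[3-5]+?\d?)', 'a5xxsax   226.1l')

Pattern: zero or more of one of [6vxq], then a non-digit (non-capturing group); then one or more of any character (lazy) (captured); then one or more of whitespace (non-capturing group); then 1 to 3 of a character in [0-2], then one or more of a character in [3-5] (lazy), then optionally a digit (captured).
`fullmatch` succeeds only if the pattern covers the string from start to end.
Here the pattern can't cover the whole string, so the call returns None.

None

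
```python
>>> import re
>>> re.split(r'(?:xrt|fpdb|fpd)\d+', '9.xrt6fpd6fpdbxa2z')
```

Matches to split on: at [2:6] → 'xrt6'; at [6:10] → 'fpd6'.
`split` removes every match and returns the 3 fragments in between.

['9.', '', 'fpdbxa2z']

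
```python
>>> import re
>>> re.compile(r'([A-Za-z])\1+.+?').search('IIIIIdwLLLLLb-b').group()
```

After group 1 captures some text, `\1` only succeeds where that same text appears again.
The match spans [0:6] → 'IIIIId'.

'IIIIId'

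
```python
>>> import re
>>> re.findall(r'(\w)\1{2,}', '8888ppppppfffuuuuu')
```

['8', 'p', 'f', 'u']

`\1` is not a pattern — it's the concrete string captured by group 1, re-applied verbatim.
Matches: at [0:4] match '8888', group 1 = '8'; at [4:10] match 'pppppp', group 1 = 'p'; at [10:13] match 'fff', group 1 = 'f'; at [13:18] match 'uuuuu', group 1 = 'u'.
One capturing group, so `findall` returns just the captured substring from each match — 4 in all.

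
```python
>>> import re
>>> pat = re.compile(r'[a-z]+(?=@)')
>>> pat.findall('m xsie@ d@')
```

['xsie', 'd']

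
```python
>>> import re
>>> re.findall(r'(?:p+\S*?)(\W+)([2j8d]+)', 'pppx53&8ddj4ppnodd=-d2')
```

[('&', '8ddj'), ('=-', 'd2')]

The pattern matches one or more of a literal 'p', then zero or more of a non-whitespace character (lazy) (non-capturing group); then one or more of a non-word character (captured); then one or more of one of [2j8d] (captured).
With the lazy modifier that quantifier settles for the fewest repetitions that let the rest of the pattern succeed (the atoms after it are unaffected and can still be greedy).
Matches: at [0:11] match 'pppx53&8ddj', groups = ('&', '8ddj'); at [12:22] match 'ppnodd=-d2', groups = ('=-', 'd2').
`findall` packs the 2 group values into a tuple for every match.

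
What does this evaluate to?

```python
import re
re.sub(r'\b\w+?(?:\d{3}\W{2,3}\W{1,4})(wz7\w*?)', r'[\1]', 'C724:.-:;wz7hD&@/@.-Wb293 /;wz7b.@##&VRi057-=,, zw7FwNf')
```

'[wz7]hD&@/@.-[wz7]b.@##&VRi057-=,, zw7FwNf'

A `+?`/`*?`/`{m,n}?` starts at its minimum and grows only as far as needed for what follows to match.
Each match is replaced using the text its own group 1 captured.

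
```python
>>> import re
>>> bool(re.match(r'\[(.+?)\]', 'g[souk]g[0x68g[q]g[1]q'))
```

False

`re.match` won't scan ahead — the pattern has to work from the very first character.
Here the string doesn't start with a match, so the call returns None, and `bool(None)` is False.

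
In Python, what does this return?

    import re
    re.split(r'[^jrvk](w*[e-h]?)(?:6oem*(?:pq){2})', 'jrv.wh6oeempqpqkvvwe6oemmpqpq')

['jrv.wh6oeempqpqkvv', 'e', '']

This matches any character except [jrvk]; then zero or more of a literal 'w', then optionally a character in [e-h] (captured); then the literal '6oe', then zero or more of a literal 'm', then the literal 'pq' repeated 2 times (non-capturing group).
`re.split` interleaves the captured-group text with the surrounding fragments.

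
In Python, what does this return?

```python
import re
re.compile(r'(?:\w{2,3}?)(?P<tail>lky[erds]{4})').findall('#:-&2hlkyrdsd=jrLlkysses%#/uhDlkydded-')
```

['lkyrdsd', 'lkysses', 'lkydded']

This matches 2 to 3 of a word character (lazy) (non-capturing group); then the literal 'lky', then exactly 4 of one of [erds] (captured as 'tail').
Matches: at [4:13] match '2hlkyrdsd', group 1 = 'lkyrdsd'; at [14:24] match 'jrLlkysses', group 1 = 'lkysses'; at [27:37] match 'uhDlkydded', group 1 = 'lkydded'.
Because there's exactly one group, `findall` drops the full match and keeps group 1 from each hit.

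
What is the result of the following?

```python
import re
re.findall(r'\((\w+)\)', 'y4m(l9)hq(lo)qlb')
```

Scanning left to right: at [3:7] match '(l9)', group 1 = 'l9'; at [9:13] match '(lo)', group 1 = 'lo'.
`findall` collects group 1 from each match (2 total).

['l9', 'lo']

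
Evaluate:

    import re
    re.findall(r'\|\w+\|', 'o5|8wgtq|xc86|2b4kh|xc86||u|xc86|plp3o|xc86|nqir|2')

With no groups in the pattern, `findall` gives back each whole match — 5 here.

['|8wgtq|', '|2b4kh|', '|u|', '|plp3o|', '|nqir|']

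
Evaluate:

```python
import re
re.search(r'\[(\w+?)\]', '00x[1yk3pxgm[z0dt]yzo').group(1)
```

'z0dt'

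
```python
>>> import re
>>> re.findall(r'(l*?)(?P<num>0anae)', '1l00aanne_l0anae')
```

[('l', '0anae')]

Pattern: zero or more of a literal 'l' (lazy) (captured); then the literal '0a', then the literal 'nae' (captured as 'num').
2 groups means the one result is a tuple of 2 captured strings — 1 here.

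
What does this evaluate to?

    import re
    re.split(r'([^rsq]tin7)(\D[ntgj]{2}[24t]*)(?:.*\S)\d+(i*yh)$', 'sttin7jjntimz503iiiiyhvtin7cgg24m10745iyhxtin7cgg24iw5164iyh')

This matches any character except [rsq], then the literal 'ti', then the literal 'n7' (captured); then a non-digit, then exactly 2 of one of [ntgj], then zero or more of one of [24t] (captured); then zero or more of any character, then a non-whitespace character (non-capturing group); then one or more of a digit; then zero or more of the literal 'i', then the literal 'yh' (captured); then anchored at the end.
Matches to split on: at [1:60] → 'ttin7jjntimz503iiiiyhvtin7cgg24m10745iyhxtin7cgg24iw5164iyh'.
The group in the pattern means `split` returns the separators' captures alongside the pieces.

['s', 'ttin7', 'jjnt', 'iyh', '']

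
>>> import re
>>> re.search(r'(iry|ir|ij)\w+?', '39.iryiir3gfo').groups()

('iry',)

`|` is ordered: at each position the engine commits to the first alternative that works.
`search` walks the string left to right and returns the first match it finds.
The match spans [3:7] → 'iryi'.
Captured: group 1 = 'iry'.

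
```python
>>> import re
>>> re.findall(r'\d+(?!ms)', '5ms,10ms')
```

['1']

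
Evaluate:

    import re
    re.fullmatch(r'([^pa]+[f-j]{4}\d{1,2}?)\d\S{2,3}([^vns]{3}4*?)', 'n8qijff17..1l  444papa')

None

Pattern: one or more of any character except [pa], then exactly 4 of a character in [f-j], then 1 to 2 of a digit (lazy) (captured); then a digit, then 2 to 3 of a non-whitespace character; then exactly 3 of any character except [vns], then zero or more of a literal '4' (lazy) (captured).
`fullmatch` succeeds only if the pattern covers the string from start to end.
Here the pattern can't cover the whole string, so the call returns None.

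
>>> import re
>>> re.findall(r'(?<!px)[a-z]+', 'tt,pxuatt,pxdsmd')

['tt', 'pxuatt', 'pxdsmd']

The negative lookahead/lookbehind blocks any match where the forbidden context is present.
No capturing groups, so `findall` returns the 3 full match strings.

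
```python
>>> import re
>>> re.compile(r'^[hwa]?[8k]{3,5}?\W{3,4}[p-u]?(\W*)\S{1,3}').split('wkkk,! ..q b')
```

['', '.', ' b']

Pattern: anchored at the start of the string; then optionally one of [hwa], then 3 to 5 of one of [8k] (lazy); then 3 to 4 of a non-word character, then optionally a character in [p-u]; then zero or more of a non-word character (captured); then 1 to 3 of a non-whitespace character.
Matches to split on: at [0:10] → 'wkkk,! ..q'.
The group in the pattern means `split` returns the separators' captures alongside the pieces.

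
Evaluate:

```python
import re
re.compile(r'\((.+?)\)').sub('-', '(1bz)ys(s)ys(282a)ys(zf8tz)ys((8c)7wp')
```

Because the quantifier is non-greedy, it stops expanding at the earliest point where the rest of the pattern can succeed.
Matches: at [0:5] → '(1bz)'; at [7:10] → '(s)'; at [12:18] → '(282a)'; at [20:27] → '(zf8tz)'; at [29:34] → '((8c)'.
Every occurrence is swapped for '-'.

'-ys-ys-ys-ys-7wp'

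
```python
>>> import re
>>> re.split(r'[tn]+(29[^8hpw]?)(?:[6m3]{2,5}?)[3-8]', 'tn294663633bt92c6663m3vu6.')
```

The pattern matches one or more of one of [tn]; then the literal '29', then optionally any character except [8hpw] (captured); then 2 to 5 of one of [6m3] (lazy) (non-capturing group); then a character in [3-8].
`re.split` interleaves the captured-group text with the surrounding fragments.

['', '294', '633bt92c6663m3vu6.']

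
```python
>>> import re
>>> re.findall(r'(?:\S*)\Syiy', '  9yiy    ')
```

['9yiy']

No capturing groups, so `findall` returns the 1 full match string.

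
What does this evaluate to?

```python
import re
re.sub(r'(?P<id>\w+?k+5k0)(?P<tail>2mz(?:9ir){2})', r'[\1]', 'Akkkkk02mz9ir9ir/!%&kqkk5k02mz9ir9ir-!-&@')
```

This matches one or more of a word character (lazy), then one or more of the literal 'k', then the literal '5k0' (captured as 'id'); then the literal '2mz', then the literal '9ir' repeated 2 times (captured as 'tail').
Matches: at [20:36] → 'kqkk5k02mz9ir9ir'.
Each match is replaced using the text its own group 1 captured.

'Akkkkk02mz9ir9ir/!%&[kqkk5k0]-!-&@'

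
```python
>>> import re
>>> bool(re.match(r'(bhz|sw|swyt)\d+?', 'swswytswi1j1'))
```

False

`re.match` only tries the pattern at the start of the string.
Here the string doesn't start with a match, so the call returns None, and `bool(None)` is False.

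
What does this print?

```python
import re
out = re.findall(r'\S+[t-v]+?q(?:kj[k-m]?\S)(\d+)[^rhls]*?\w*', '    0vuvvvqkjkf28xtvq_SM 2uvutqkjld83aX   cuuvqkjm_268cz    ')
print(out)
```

A `+?`/`*?`/`{m,n}?` starts at its minimum and grows only as far as needed for what follows to match.
With a single group, `findall` returns only what that group captured — 3 items.

['28', '83', '268']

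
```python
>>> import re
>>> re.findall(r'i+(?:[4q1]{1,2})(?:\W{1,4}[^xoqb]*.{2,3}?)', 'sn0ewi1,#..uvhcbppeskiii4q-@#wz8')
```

This matches one or more of a literal 'i'; then 1 to 2 of one of [4q1] (non-capturing group); then 1 to 4 of a non-word character, then zero or more of any character except [xoqb], then 2 to 3 of any character (lazy) (non-capturing group).
Matches: at [5:17] → 'i1,#..uvhcbp'; at [21:32] → 'iii4q-@#wz8'.
Since nothing is captured, `findall` lists the 2 matched substrings directly.

['i1,#..uvhcbp', 'iii4q-@#wz8']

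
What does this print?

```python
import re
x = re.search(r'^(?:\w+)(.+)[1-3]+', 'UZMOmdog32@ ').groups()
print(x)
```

('3',)

The match spans [0:10] → 'UZMOmdog32'.
Captured: group 1 = '3'.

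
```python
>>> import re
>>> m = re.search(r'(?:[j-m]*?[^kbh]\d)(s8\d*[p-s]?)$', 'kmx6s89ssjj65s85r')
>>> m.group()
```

'jj65s85r'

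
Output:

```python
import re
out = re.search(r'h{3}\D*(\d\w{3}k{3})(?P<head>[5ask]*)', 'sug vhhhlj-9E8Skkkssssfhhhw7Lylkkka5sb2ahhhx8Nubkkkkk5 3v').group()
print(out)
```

hhhlj-9E8Skkkssss

Pattern: exactly 3 of a literal 'h', then zero or more of a non-digit; then a digit, then exactly 3 of a word character, then exactly 3 of a literal 'k' (captured); then zero or more of one of [5ask] (captured as 'head').
Unlike `match`, `search` isn't anchored — it looks for the pattern anywhere in the string.
The match spans [5:22] → 'hhhlj-9E8Skkkssss'.
Captured: group 1 = '9E8Skkk', group 2 = 'ssss'.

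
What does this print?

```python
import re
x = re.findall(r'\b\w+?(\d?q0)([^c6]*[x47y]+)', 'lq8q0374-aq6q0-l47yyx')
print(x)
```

[('8q0', '374'), ('6q0', '-l47yyx')]

This matches a word boundary (`\b`, zero-width); then one or more of a word character (lazy); then optionally a digit, then the literal 'q0' (captured); then zero or more of any character except [c6], then one or more of one of [x47y] (captured).
A `+?`/`*?`/`{m,n}?` starts at its minimum and grows only as far as needed for what follows to match.
Scanning left to right: at [0:8] match 'lq8q0374', groups = ('8q0', '374'); at [9:21] match 'aq6q0-l47yyx', groups = ('6q0', '-l47yyx').
`findall` packs the 2 group values into a tuple for every match.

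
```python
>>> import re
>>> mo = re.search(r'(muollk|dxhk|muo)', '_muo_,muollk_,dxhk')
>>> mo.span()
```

(1, 4)

Unlike `match`, `search` isn't anchored — it looks for the pattern anywhere in the string.
The match spans [1:4] → 'muo'.
Captured: group 1 = 'muo'.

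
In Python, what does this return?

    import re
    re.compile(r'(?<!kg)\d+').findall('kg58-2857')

['8', '2857']

`(?!…)`/`(?<!…)` only lets a position through if the neighbouring text does NOT match; no characters are consumed.
No capturing groups, so `findall` returns the 2 full match strings.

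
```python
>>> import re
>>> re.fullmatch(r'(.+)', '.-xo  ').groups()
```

The match spans [0:6] → '.-xo  '.
Captured: group 1 = '.-xo  '.

('.-xo  ',)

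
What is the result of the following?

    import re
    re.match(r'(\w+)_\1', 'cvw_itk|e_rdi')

`\1` is not a pattern — it's the concrete string captured by group 1, re-applied verbatim.
`re.match` won't scan ahead — the pattern has to work from the very first character.
Here position 0 doesn't satisfy it, so the call returns None.

None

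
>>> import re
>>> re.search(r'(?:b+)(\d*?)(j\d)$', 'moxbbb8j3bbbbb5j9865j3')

None

This matches one or more of a literal 'b' (non-capturing group); then zero or more of a digit (lazy) (captured); then a literal 'j', then a digit (captured); then anchored at the end.
`re.search` scans for the first position where the pattern succeeds.
Here the pattern never matches, so the call returns None.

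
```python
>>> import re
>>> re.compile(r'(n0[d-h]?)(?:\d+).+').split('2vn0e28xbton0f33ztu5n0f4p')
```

['2v', 'n0e', '']

This matches the literal 'n0', then optionally a character in [d-h] (captured); then one or more of a digit (non-capturing group); then one or more of any character.
Matches to split on: at [2:25] → 'n0e28xbton0f33ztu5n0f4p'.
With a capturing group present, the delimiter's captured portion is kept in the result list.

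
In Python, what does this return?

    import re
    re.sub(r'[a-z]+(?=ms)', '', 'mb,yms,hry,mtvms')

Because the assertion is zero-width, the text it checks is not consumed and won't appear in the result.
Matches: at [3:4] → 'y'; at [11:14] → 'mtv'.
Every occurrence is swapped for ''.

'mb,ms,hry,ms'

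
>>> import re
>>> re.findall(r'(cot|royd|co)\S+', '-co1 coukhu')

['co', 'co']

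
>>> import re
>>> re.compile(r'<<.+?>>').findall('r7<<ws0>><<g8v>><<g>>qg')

Because the quantifier is non-greedy, it stops expanding at the earliest point where the rest of the pattern can succeed.
Walking the string: at [2:9] → '<<ws0>>'; at [9:16] → '<<g8v>>'; at [16:21] → '<<g>>'.
Since nothing is captured, `findall` lists the 3 matched substrings directly.

['<<ws0>>', '<<g8v>>', '<<g>>']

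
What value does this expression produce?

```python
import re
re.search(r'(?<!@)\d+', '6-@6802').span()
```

(0, 1)

`(?!…)`/`(?<!…)` only lets a position through if the neighbouring text does NOT match; no characters are consumed.
Unlike `match`, `search` isn't anchored — it looks for the pattern anywhere in the string.
The match spans [0:1] → '6'.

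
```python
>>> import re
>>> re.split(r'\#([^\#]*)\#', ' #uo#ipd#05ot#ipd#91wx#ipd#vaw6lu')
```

[' ', 'uo', 'ipd', '05ot', 'ipd', '91wx', 'ipd#vaw6lu']

Matches to split on: at [1:5] → '#uo#'; at [8:14] → '#05ot#'; at [17:23] → '#91wx#'.
`re.split` interleaves the captured-group text with the surrounding fragments.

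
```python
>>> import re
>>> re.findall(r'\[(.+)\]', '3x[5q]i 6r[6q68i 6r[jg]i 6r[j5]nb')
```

One capturing group, so `findall` returns just the captured substring from the one match — 1 in all.

['5q]i 6r[6q68i 6r[jg]i 6r[j5']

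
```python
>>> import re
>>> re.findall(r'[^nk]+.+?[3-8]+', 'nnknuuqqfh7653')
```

['uuqqfh7653']

This matches one or more of any character except [nk]; then one or more of any character (lazy); then one or more of a character in [3-8].
Walking the string: at [4:14] → 'uuqqfh7653'.
Since nothing is captured, `findall` lists the 1 matched substring directly.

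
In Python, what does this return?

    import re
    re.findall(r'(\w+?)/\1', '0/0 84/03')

A backreference is literal: `\1` must see the identical characters the first group matched.
One capturing group, so `findall` returns just the captured substring from the one match — 1 in all.

['0']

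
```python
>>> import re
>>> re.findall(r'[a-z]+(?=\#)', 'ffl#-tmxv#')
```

['ffl', 'tmxv']

The lookaround is zero-width — it requires the adjacent text to match without consuming it, so the asserted text isn't part of the match.
`findall` yields the raw match text (2 of them) because the pattern has no groups.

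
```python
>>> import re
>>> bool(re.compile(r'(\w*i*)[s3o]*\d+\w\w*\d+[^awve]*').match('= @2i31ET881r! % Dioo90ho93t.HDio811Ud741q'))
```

The pattern matches zero or more of a word character, then zero or more of a literal 'i' (captured); then zero or more of one of [s3o], then one or more of a digit, then a word character; then zero or more of a word character, then one or more of a digit, then zero or more of any character except [awve].
`re.match` only tries the pattern at the start of the string.
Here position 0 doesn't satisfy it, so the call returns None, and `bool(None)` is False.

False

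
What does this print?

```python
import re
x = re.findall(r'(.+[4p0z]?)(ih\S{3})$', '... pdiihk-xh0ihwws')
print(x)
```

This matches one or more of any character, then optionally one of [4p0z] (captured); then the literal 'ih', then exactly 3 of a non-whitespace character (captured); then anchored at the end.
Scanning left to right: at [0:19] match '... pdiihk-xh0ihwws', groups = ('... pdiihk-xh0', 'ihwws').
2 groups means the one result is a tuple of 2 captured strings — 1 here.

[('... pdiihk-xh0', 'ihwws')]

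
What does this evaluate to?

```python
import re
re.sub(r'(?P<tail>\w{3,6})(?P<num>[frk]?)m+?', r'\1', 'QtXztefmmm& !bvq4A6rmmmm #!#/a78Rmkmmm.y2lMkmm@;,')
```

The pattern matches 3 to 6 of a word character (captured as 'tail'); then optionally one of [frk] (captured as 'num'); then one or more of a literal 'm' (lazy).
Because the quantifier is non-greedy, it stops expanding at the earliest point where the rest of the pattern can succeed.
Matches: at [0:8] → 'QtXztefm'; at [13:21] → 'bvq4A6rm'; at [29:36] → 'a78Rmkm'; at [39:46] → 'y2lMkmm'.
`\1` in the replacement pulls in group 1's text for each match.

'QtXztemm& !bvq4A6mmm #!#/a78Rmkmm.y2lMkm@;,'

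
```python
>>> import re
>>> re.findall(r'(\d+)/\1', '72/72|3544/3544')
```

After group 1 captures some text, `\1` only succeeds where that same text appears again.
Walking the string: at [0:5] match '72/72', group 1 = '72'; at [6:15] match '3544/3544', group 1 = '3544'.
One capturing group, so `findall` returns just the captured substring from each match — 2 in all.

['72', '3544']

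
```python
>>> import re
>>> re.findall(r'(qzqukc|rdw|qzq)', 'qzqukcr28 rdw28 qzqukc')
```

['qzqukc', 'rdw', 'qzqukc']

`|` is ordered: at each position the engine commits to the first alternative that works.
Scanning left to right: at [0:6] match 'qzqukc', group 1 = 'qzqukc'; at [10:13] match 'rdw', group 1 = 'rdw'; at [16:22] match 'qzqukc', group 1 = 'qzqukc'.
One capturing group, so `findall` returns just the captured substring from each match — 3 in all.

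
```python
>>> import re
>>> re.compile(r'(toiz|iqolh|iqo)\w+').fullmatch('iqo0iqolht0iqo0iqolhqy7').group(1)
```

The match spans [0:23] → 'iqo0iqolht0iqo0iqolhqy7'.
Captured: group 1 = 'iqo'.

'iqo'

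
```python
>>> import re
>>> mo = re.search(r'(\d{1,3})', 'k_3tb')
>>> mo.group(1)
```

'3'

Pattern: 1 to 3 of a digit (captured).
Unlike `match`, `search` isn't anchored — it looks for the pattern anywhere in the string.
The match spans [2:3] → '3'.
Captured: group 1 = '3'.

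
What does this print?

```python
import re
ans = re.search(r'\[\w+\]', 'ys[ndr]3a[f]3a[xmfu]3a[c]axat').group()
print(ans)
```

[ndr]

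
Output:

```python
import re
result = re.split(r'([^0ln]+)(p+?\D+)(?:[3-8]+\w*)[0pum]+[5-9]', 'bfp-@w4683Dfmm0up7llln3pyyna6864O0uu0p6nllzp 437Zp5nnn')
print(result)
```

['', 'bf', 'p-@w', 'nll', 'z', 'p ', 'nnn']

The pattern matches one or more of any character except [0ln] (captured); then one or more of the literal 'p' (lazy), then one or more of a non-digit (captured); then one or more of a character in [3-8], then zero or more of a word character (non-capturing group); then one or more of one of [0pum], then a character in [5-9].
Matches to split on: at [0:39] → 'bfp-@w4683Dfmm0up7llln3pyyna6864O0uu0p6'; at [42:51] → 'zp 437Zp5'.
The group in the pattern means `split` returns the separators' captures alongside the pieces.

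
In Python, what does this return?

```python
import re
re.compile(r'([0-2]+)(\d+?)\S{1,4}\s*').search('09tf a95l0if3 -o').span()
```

(0, 5)

The pattern matches one or more of a character in [0-2] (captured); then one or more of a digit (lazy) (captured); then 1 to 4 of a non-whitespace character, then zero or more of whitespace.
The match spans [0:5] → '09tf '.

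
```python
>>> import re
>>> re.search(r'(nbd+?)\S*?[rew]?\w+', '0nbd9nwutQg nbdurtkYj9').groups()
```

('nbd',)

Pattern: the literal 'nb', then one or more of the literal 'd' (lazy) (captured); then zero or more of a non-whitespace character (lazy), then optionally one of [rew]; then one or more of a word character.
`re.search` scans for the first position where the pattern succeeds.
The match spans [1:11] → 'nbd9nwutQg'.
Captured: group 1 = 'nbd'.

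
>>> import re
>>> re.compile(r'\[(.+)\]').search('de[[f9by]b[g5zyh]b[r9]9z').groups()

('[f9by]b[g5zyh]b[r9',)

`re.search` scans for the first position where the pattern succeeds.
The match spans [2:22] → '[[f9by]b[g5zyh]b[r9]'.
Captured: group 1 = '[f9by]b[g5zyh]b[r9'.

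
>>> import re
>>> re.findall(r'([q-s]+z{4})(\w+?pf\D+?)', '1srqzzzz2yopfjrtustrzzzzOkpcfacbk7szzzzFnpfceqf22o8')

[('srqzzzz', '2yopfj'), ('rzzzz', 'Okpcfacbk7szzzzFnpfc')]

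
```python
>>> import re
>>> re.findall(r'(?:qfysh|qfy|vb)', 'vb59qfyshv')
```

`|` is ordered: at each position the engine commits to the first alternative that works.
Since nothing is captured, `findall` lists the 2 matched substrings directly.

['vb', 'qfysh']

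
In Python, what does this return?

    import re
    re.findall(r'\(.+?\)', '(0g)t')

['(0g)']

`findall` yields the raw match text (1 of them) because the pattern has no groups.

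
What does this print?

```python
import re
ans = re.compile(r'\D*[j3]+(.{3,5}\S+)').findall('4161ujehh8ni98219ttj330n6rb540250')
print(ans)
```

['ehh8ni98219ttj330n6rb540250']

Pattern: zero or more of a non-digit; then one or more of one of [j3]; then 3 to 5 of any character, then one or more of a non-whitespace character (captured).
Scanning left to right: at [4:33] match 'ujehh8ni98219ttj330n6rb540250', group 1 = 'ehh8ni98219ttj330n6rb540250'.
One capturing group, so `findall` returns just the captured substring from the one match — 1 in all.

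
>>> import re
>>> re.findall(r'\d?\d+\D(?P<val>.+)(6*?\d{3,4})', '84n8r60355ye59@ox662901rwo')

The pattern matches optionally a digit; then one or more of a digit, then a non-digit; then one or more of any character (captured as 'val'); then zero or more of a literal '6' (lazy), then 3 to 4 of a digit (captured).
Matches: at [0:23] match '84n8r60355ye59@ox662901', groups = ('8r60355ye59@ox662', '901').
2 groups means the one result is a tuple of 2 captured strings — 1 here.

[('8r60355ye59@ox662', '901')]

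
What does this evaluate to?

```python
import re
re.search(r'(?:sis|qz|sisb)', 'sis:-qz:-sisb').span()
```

The match spans [0:3] → 'sis'.

(0, 3)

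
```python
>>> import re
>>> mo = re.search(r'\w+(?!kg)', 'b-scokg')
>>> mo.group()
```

Because the assertion is negative and zero-width, positions next to the forbidden text are skipped.
The match spans [0:1] → 'b'.

'b'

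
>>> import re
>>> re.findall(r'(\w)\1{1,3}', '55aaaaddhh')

['5', 'a', 'd', 'h']

After group 1 captures some text, `\1` only succeeds where that same text appears again.
With a single group, `findall` returns only what that group captured — 4 items.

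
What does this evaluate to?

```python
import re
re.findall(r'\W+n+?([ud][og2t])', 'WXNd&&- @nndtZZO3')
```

This matches one or more of a non-word character, then one or more of a literal 'n' (lazy); then one of [ud], then one of [og2t] (captured).
Matches: at [4:13] match '&&- @nndt', group 1 = 'dt'.
One capturing group, so `findall` returns just the captured substring from the one match — 1 in all.

['dt']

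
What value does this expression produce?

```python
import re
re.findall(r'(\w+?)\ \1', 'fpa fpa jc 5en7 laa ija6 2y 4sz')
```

The backreference `\1` re-matches whatever the first group consumed, character for character.
With a single group, `findall` returns only what that group captured — 1 item.

['fpa']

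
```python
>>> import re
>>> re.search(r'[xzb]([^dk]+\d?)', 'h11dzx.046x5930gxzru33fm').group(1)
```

The match spans [4:24] → 'zx.046x5930gxzru33fm'.
Captured: group 1 = 'x.046x5930gxzru33fm'.

'x.046x5930gxzru33fm'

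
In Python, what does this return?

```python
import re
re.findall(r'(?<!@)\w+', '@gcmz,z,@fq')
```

['cmz', 'z', 'q']

Because the assertion is negative and zero-width, positions next to the forbidden text are skipped.
Scanning left to right: at [2:5] → 'cmz'; at [6:7] → 'z'; at [10:11] → 'q'.
With no groups in the pattern, `findall` gives back each whole match — 3 here.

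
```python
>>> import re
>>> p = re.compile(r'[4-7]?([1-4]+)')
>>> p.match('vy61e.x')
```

With `match`, the pattern is implicitly anchored at the beginning.
Here the pattern fails at index 0, so the call returns None.

None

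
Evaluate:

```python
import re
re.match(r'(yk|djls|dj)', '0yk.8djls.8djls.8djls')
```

None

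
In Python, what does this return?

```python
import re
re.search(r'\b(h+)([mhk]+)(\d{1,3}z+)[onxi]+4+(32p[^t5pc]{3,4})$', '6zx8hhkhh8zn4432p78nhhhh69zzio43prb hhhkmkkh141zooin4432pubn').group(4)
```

'32pubn'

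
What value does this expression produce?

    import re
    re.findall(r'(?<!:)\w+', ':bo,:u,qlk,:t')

The negative lookaround is zero-width — it rules out positions where the adjacent text would match, without consuming anything.
No capturing groups, so `findall` returns the 2 full match strings.

['o', 'qlk']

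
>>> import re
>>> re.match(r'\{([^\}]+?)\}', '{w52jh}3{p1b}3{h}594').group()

With `match`, the pattern is implicitly anchored at the beginning.
The match spans [0:7] → '{w52jh}'.
Captured: group 1 = 'w52jh'.

'{w52jh}'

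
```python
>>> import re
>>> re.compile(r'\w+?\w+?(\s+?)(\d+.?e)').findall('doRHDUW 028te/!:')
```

[(' ', '028te')]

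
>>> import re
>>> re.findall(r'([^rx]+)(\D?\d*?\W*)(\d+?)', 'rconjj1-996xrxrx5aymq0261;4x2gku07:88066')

The pattern matches one or more of any character except [rx] (captured); then optionally a non-digit, then zero or more of a digit (lazy), then zero or more of a non-word character (captured); then one or more of a digit (lazy) (captured).
Walking the string: at [1:11] match 'conjj1-996', groups = ('conjj1-99', '', '6'); at [16:29] match '5aymq0261;4x2', groups = ('5aymq0261;4', 'x', '2'); at [29:40] match 'gku07:88066', groups = ('gku07:8806', '', '6').
Multiple groups make `findall` return tuples — one 3-tuple for each match.

[('conjj1-99', '', '6'), ('5aymq0261;4', 'x', '2'), ('gku07:8806', '', '6')]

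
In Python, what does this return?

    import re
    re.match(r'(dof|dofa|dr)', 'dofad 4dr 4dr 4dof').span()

`re.match` only tries the pattern at the start of the string.
The match spans [0:3] → 'dof'.

(0, 3)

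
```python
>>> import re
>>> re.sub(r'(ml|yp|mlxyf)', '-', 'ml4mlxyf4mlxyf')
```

'-4-xyf4-xyf'

Alternation isn't longest-match — the leftmost alternative that fits at this position is chosen.
Each match is replaced by '-'.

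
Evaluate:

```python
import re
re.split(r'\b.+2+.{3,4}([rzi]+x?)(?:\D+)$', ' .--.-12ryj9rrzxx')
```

The group in the pattern means `split` returns the separators' captures alongside the pieces.

[' .--.-', 'rrzx', '']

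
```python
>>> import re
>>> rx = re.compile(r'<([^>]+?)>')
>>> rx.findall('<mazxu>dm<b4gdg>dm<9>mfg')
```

Walking the string: at [0:7] match '<mazxu>', group 1 = 'mazxu'; at [9:16] match '<b4gdg>', group 1 = 'b4gdg'; at [18:21] match '<9>', group 1 = '9'.
`findall` collects group 1 from each match (3 total).

['mazxu', 'b4gdg', '9']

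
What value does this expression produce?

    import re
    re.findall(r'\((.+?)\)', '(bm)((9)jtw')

['bm', '(9']

Because the quantifier is non-greedy, it stops expanding at the earliest point where the rest of the pattern can succeed.
Scanning left to right: at [0:4] match '(bm)', group 1 = 'bm'; at [4:8] match '((9)', group 1 = '(9'.
One capturing group, so `findall` returns just the captured substring from each match — 2 in all.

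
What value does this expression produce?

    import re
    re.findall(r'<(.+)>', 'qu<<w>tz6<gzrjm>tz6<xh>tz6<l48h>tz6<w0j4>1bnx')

`findall` collects group 1 from the one match (1 total).

['<w>tz6<gzrjm>tz6<xh>tz6<l48h>tz6<w0j4']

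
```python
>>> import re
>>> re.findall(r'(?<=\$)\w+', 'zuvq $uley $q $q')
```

Lookahead/lookbehind check context without consuming it, so the matched span excludes the asserted characters.
Since nothing is captured, `findall` lists the 3 matched substrings directly.

['uley', 'q', 'q']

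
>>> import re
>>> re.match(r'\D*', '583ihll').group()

This matches zero or more of a non-digit.
`re.match` only tries the pattern at the start of the string.
The match spans [0:0] → ''.

''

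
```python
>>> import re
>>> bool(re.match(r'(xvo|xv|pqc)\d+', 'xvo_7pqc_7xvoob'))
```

False

With `match`, the pattern is implicitly anchored at the beginning.
Here the string doesn't start with a match, so the call returns None, and `bool(None)` is False.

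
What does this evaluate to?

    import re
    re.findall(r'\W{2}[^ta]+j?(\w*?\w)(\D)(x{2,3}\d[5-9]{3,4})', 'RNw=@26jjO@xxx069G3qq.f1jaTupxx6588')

`findall` packs the 3 group values into a tuple for every match.

[('aTu', 'p', 'xx6588')]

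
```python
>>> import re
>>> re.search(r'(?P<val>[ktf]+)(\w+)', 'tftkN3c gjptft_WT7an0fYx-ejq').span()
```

(0, 7)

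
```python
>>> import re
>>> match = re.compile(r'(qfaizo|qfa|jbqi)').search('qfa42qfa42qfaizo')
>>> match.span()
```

(0, 3)

The match spans [0:3] → 'qfa'.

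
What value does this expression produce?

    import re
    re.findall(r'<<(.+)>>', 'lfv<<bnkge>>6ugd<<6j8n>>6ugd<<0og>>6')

['bnkge>>6ugd<<6j8n>>6ugd<<0og']

Matches: at [3:35] match '<<bnkge>>6ugd<<6j8n>>6ugd<<0og>>', group 1 = 'bnkge>>6ugd<<6j8n>>6ugd<<0og'.
Because there's exactly one group, `findall` drops the full match and keeps group 1 from the one hit.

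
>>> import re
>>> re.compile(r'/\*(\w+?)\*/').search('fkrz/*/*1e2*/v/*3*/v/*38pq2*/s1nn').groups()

('1e2',)

The match spans [6:13] → '/*1e2*/'.
Captured: group 1 = '1e2'.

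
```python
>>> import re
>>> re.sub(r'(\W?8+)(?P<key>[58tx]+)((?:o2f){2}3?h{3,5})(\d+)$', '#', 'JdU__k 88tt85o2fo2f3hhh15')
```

'JdU__k#'

This matches optionally a non-word character, then one or more of the literal '8' (captured); then one or more of one of [58tx] (captured as 'key'); then the literal 'o2f' repeated 2 times, then optionally a literal '3', then 3 to 5 of a literal 'h' (captured); then one or more of a digit (captured); then anchored at the end.
Matches: at [6:25] → ' 88tt85o2fo2f3hhh15'.
Every occurrence is swapped for '#'.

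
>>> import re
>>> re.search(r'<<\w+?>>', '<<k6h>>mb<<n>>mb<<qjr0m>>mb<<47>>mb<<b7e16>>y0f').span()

The match spans [0:7] → '<<k6h>>'.

(0, 7)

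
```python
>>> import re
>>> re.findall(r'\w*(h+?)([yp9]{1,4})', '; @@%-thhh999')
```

Multiple groups make `findall` return tuples — one 2-tuple for the one match.

[('h', '999')]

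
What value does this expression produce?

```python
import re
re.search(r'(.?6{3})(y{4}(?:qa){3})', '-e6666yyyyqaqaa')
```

Here the pattern never matches, so the call returns None.

None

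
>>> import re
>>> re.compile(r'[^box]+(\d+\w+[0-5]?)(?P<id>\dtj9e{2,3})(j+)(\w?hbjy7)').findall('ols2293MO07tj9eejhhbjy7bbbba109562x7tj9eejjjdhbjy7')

4 groups means the one result is a tuple of 4 captured strings — 1 here.

[('9eejhhbjy7bbbba109562x', '7tj9ee', 'jjj', 'dhbjy7')]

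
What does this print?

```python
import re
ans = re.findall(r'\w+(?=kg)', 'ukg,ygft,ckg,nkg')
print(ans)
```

The positive lookaround only admits positions where the adjacent text matches; those characters stay outside the span.
`findall` yields the raw match text (3 of them) because the pattern has no groups.

['u', 'c', 'n']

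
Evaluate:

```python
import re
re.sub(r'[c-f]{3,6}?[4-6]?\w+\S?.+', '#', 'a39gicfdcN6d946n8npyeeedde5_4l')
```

'a39gi#'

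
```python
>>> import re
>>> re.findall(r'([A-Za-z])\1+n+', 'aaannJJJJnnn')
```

After group 1 captures some text, `\1` only succeeds where that same text appears again.
Walking the string: at [0:5] match 'aaann', group 1 = 'a'; at [5:12] match 'JJJJnnn', group 1 = 'J'.
Because there's exactly one group, `findall` drops the full match and keeps group 1 from each hit.

['a', 'J']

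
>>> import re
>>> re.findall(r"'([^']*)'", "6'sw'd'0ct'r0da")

['sw', '0ct']

Walking the string: at [1:5] match "'sw'", group 1 = 'sw'; at [6:11] match "'0ct'", group 1 = '0ct'.
One capturing group, so `findall` returns just the captured substring from each match — 2 in all.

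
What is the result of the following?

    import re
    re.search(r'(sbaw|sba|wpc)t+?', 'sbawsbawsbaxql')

None

Here no position works, so the call returns None.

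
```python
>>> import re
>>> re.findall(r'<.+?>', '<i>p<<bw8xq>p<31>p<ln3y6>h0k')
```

['<i>', '<<bw8xq>', '<31>', '<ln3y6>']

A non-greedy quantifier consumes as few characters as it can — just enough that the remainder of the pattern still matches from where it stops; whatever follows it matches normally.
Scanning left to right: at [0:3] → '<i>'; at [4:12] → '<<bw8xq>'; at [13:17] → '<31>'; at [18:25] → '<ln3y6>'.
No capturing groups, so `findall` returns the 4 full match strings.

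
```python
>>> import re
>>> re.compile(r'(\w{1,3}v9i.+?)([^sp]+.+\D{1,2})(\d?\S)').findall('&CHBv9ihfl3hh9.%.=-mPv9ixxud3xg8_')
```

A `+?`/`*?`/`{m,n}?` starts at its minimum and grows only as far as needed for what follows to match.
With 3 capturing groups, `findall` returns a 3-tuple per match.

[('CHBv9ih', 'fl3hh9.%.=-mPv9ixxud3xg', '8_')]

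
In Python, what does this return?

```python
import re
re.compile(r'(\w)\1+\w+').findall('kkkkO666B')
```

`\1` has to match the exact text group 1 already captured.
Matches: at [0:9] match 'kkkkO666B', group 1 = 'k'.
`findall` collects group 1 from the one match (1 total).

['k']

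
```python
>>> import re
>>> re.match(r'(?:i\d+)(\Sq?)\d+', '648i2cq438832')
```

None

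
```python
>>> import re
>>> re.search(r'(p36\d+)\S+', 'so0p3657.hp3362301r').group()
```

The match spans [3:19] → 'p3657.hp3362301r'.

'p3657.hp3362301r'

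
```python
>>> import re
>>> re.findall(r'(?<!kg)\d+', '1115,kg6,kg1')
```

['1115']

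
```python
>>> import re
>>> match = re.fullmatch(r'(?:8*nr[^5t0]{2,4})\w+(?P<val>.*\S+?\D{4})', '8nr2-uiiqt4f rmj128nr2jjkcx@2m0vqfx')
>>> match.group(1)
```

' rmj128nr2jjkcx@2m0vqfx'

The match spans [0:35] → '8nr2-uiiqt4f rmj128nr2jjkcx@2m0vqfx'.
Captured: group 1 = ' rmj128nr2jjkcx@2m0vqfx'.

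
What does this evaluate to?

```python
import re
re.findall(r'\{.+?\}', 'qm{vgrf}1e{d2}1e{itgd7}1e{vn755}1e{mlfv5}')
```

['{vgrf}', '{d2}', '{itgd7}', '{vn755}', '{mlfv5}']

Because the quantifier is non-greedy, it stops expanding at the earliest point where the rest of the pattern can succeed.
Walking the string: at [2:8] → '{vgrf}'; at [10:14] → '{d2}'; at [16:23] → '{itgd7}'; at [25:32] → '{vn755}'; at [34:41] → '{mlfv5}'.
Since nothing is captured, `findall` lists the 5 matched substrings directly.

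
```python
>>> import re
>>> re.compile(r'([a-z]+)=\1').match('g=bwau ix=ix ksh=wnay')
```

A backreference is literal: `\1` must see the identical characters the first group matched.
`match` is anchored at position 0; if the pattern doesn't fit there, it returns None.
Here position 0 doesn't satisfy it, so the call returns None.

None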